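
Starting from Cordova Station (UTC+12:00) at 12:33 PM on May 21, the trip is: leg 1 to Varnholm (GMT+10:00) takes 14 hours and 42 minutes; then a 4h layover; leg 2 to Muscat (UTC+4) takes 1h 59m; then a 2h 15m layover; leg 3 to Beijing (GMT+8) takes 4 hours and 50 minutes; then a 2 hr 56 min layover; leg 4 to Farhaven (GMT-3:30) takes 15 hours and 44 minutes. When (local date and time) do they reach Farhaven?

7:29 PM on May 22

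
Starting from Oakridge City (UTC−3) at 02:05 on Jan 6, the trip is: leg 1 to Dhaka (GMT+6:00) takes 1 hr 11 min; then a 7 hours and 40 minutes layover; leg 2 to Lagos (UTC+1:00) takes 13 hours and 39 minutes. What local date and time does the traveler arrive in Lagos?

Convert departure to UTC: 02:05 + 3:00 = 05:05 UTC on Jan 6.
Add 1 hour and 11 minutes leg 1 → 06:16 UTC.
Add 7 hours 40 minutes layover in Dhaka → 13:56 UTC.
Add 13 hours and 39 minutes leg 2 → 03:35 UTC (Jan 7).
Lagos is UTC+1:00, so local arrival = 03:35 + 1:00 = 04:35 on Jan 7.

04:35 on January 7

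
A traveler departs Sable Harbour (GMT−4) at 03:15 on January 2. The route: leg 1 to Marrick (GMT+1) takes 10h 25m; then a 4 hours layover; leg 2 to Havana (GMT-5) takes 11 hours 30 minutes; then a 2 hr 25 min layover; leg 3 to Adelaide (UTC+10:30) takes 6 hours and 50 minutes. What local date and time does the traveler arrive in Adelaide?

04:55 on January 4

Convert departure to UTC: 03:15 + 4:00 = 07:15 UTC on Jan 2.
Add 10 hours and 25 minutes leg 1 → 17:40 UTC.
Add 4 hours layover in Marrick → 21:40 UTC.
Add 11 hours and 30 minutes leg 2 → 09:10 UTC (Jan 3).
Add 2 hours 25 minutes layover in Havana → 11:35 UTC.
Add 6 hours and 50 minutes leg 3 → 18:25 UTC.
Adelaide is UTC+10:30, so local arrival = 18:25 + 10:30 = 04:55 on Jan 4.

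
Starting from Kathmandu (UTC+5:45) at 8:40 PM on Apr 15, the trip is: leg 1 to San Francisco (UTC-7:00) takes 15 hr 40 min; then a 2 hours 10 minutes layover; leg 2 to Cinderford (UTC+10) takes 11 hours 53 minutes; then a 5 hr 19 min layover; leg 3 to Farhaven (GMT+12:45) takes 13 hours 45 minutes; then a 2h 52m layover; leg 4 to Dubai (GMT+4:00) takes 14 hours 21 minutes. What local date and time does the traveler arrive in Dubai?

12:55 PM on April 18

Convert departure to UTC: 8:40 PM − 5:45 = 2:55 PM UTC on Apr 15.
Add 15 hours 40 minutes leg 1 → 6:35 AM UTC (Apr 16).
Add 2 hours and 10 minutes layover in San Francisco → 8:45 AM UTC.
Add 11 hours and 53 minutes leg 2 → 8:38 PM UTC.
Add 5 hours and 19 minutes layover in Cinderford → 1:57 AM UTC (Apr 17).
Add 13 hours 45 minutes leg 3 → 3:42 PM UTC.
Add 2 hours 52 minutes layover in Farhaven → 6:34 PM UTC.
Add 14 hours 21 minutes leg 4 → 8:55 AM UTC (Apr 18).
Dubai is UTC+4:00, so local arrival = 8:55 AM + 4:00 = 12:55 PM on Apr 18.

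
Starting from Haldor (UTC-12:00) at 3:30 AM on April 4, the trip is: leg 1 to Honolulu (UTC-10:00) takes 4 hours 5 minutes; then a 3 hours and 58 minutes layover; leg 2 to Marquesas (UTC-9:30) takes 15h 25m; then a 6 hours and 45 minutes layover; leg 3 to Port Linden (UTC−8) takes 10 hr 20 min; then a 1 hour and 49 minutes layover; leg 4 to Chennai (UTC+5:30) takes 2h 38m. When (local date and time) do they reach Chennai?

6:00 PM on April 6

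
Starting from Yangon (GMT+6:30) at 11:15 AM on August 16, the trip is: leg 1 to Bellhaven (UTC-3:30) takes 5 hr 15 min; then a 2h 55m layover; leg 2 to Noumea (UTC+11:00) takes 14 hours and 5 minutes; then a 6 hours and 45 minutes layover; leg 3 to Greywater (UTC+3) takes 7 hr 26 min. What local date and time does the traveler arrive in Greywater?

8:11 PM on August 17

Convert departure to UTC: 11:15 AM − 6:30 = 4:45 AM UTC on Aug 16.
Add 5 hours and 15 minutes leg 1 → 10:00 AM UTC.
Add 2 hours and 55 minutes layover in Bellhaven → 12:55 PM UTC.
Add 14 hours and 5 minutes leg 2 → 3:00 AM UTC (Aug 17).
Add 6 hours 45 minutes layover in Noumea → 9:45 AM UTC.
Add 7 hours 26 minutes leg 3 → 5:11 PM UTC.
Greywater is UTC+3:00, so local arrival = 5:11 PM + 3:00 = 8:11 PM on Aug 17.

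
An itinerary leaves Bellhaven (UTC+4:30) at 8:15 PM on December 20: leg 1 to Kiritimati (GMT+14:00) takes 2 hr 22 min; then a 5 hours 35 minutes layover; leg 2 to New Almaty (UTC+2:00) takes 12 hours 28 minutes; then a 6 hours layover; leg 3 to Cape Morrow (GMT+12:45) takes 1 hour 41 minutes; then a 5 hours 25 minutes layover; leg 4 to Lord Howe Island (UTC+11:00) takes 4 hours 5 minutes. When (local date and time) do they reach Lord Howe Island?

Convert departure to UTC: 8:15 PM − 4:30 = 3:45 PM UTC on Dec 20.
Add 2 hours and 22 minutes leg 1 → 6:07 PM UTC.
Add 5 hours 35 minutes layover in Kiritimati → 11:42 PM UTC.
Add 12 hours and 28 minutes leg 2 → 12:10 PM UTC (Dec 21).
Add 6 hours layover in New Almaty → 6:10 PM UTC.
Add 1 hour and 41 minutes leg 3 → 7:51 PM UTC.
Add 5 hours 25 minutes layover in Cape Morrow → 1:16 AM UTC (Dec 22).
Add 4 hours and 5 minutes leg 4 → 5:21 AM UTC.
Lord Howe Island is UTC+11:00, so local arrival = 5:21 AM + 11:00 = 4:21 PM on Dec 22.

4:21 PM on Dec 22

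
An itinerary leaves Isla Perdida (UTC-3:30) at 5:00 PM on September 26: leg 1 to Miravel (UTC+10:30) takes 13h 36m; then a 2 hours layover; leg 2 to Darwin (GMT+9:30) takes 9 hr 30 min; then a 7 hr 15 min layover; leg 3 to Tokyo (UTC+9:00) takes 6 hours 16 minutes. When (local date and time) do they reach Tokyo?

8:07 PM on Sep 28

Convert departure to UTC: 5:00 PM + 3:30 = 8:30 PM UTC on Sep 26.
Add 13 hours and 36 minutes leg 1 → 10:06 AM UTC (Sep 27).
Add 2 hours layover in Miravel → 12:06 PM UTC.
Add 9 hours and 30 minutes leg 2 → 9:36 PM UTC.
Add 7 hours 15 minutes layover in Darwin → 4:51 AM UTC (Sep 28).
Add 6 hours and 16 minutes leg 3 → 11:07 AM UTC.
Tokyo is UTC+9:00, so local arrival = 11:07 AM + 9:00 = 8:07 PM on Sep 28.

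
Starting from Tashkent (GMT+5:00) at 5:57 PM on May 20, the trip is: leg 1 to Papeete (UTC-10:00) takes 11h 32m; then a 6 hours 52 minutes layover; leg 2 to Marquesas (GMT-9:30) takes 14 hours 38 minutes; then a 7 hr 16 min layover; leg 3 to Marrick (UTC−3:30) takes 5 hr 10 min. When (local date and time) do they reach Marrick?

Convert departure to UTC: 5:57 PM − 5:00 = 12:57 PM UTC on May 20.
Add 11 hours and 32 minutes leg 1 → 12:29 AM UTC (May 21).
Add 6 hours 52 minutes layover in Papeete → 7:21 AM UTC.
Add 14 hours and 38 minutes leg 2 → 9:59 PM UTC.
Add 7 hours 16 minutes layover in Marquesas → 5:15 AM UTC (May 22).
Add 5 hours 10 minutes leg 3 → 10:25 AM UTC.
Marrick is UTC−3:30, so local arrival = 10:25 AM − 3:30 = 6:55 AM on May 22.

6:55 AM on May 22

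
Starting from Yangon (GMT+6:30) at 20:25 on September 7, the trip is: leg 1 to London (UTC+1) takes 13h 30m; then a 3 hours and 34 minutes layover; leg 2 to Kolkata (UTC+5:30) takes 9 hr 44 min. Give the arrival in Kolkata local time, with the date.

Convert departure to UTC: 20:25 − 6:30 = 13:55 UTC on Sep 7.
Add 13 hours 30 minutes leg 1 → 03:25 UTC (Sep 8).
Add 3 hours and 34 minutes layover in London → 06:59 UTC.
Add 9 hours and 44 minutes leg 2 → 16:43 UTC.
Kolkata is UTC+5:30, so local arrival = 16:43 + 5:30 = 22:13 on Sep 8.

22:13 on Sep 8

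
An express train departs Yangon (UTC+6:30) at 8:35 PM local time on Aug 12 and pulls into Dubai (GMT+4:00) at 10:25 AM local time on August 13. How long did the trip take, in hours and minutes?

16 hours 20 minutes

Departure in UTC: 8:35 PM − 6:30 = 2:05 PM on Aug 12.
Arrival in UTC: 10:25 AM − 4:00 = 6:25 AM on Aug 13.
Elapsed = 6:25 AM − 2:05 PM (+1 day) = 16 hours 20 minutes.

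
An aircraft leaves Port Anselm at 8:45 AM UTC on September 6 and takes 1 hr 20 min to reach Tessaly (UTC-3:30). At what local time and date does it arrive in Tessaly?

6:35 AM on September 6

Departure is given in UTC: 8:45 AM on Sep 6.
Add 1 hour 20 minutes → 10:05 AM UTC.
Tessaly is UTC−3:30: 10:05 AM − 3:30 = 6:35 AM on Sep 6.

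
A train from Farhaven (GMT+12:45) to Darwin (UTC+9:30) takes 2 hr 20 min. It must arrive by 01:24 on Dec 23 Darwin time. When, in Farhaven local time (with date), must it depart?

02:19 on Dec 23

Target arrival in UTC: 01:24 − 9:30 = 15:54 on Dec 22.
Subtract 2 hours 20 minutes → departure 13:34 UTC on Dec 22.
Farhaven is UTC+12:45: 13:34 + 12:45 = 02:19 on Dec 23.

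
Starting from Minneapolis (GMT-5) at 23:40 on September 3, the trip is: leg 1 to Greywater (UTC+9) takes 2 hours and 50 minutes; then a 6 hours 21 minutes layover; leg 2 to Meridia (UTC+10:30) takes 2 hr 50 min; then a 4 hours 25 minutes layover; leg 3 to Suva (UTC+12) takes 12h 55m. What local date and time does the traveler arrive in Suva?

22:01 on Sep 5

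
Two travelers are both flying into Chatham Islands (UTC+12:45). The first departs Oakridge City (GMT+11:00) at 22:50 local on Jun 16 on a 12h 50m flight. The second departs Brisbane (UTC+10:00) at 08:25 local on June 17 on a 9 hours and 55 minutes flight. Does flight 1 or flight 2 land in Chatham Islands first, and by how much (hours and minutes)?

Flight 1 in UTC: 22:50 − 11:00 = 11:50 on Jun 16.
+12 hours and 50 minutes → arrive 00:40 UTC on Jun 17.
Flight 2 in UTC: 08:25 − 10:00 = 22:25 on Jun 16.
+9 hours 55 minutes → arrive 08:20 UTC on Jun 17.
Flight 1 lands earlier by 7 hours 40 minutes.

the first, by 7 hours 40 minutes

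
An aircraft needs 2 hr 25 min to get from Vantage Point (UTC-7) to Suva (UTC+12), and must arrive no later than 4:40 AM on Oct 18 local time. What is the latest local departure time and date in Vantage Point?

Target arrival in UTC: 4:40 AM − 12:00 = 4:40 PM on Oct 17.
Subtract 2 hours and 25 minutes → departure 2:15 PM UTC on Oct 17.
Vantage Point is UTC−7:00: 2:15 PM − 7:00 = 7:15 AM on Oct 17.

7:15 AM on October 17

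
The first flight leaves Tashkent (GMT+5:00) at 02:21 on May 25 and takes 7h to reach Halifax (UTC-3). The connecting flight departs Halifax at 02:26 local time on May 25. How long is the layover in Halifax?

1 hour 5 minutes

Convert departure to UTC: 02:21 − 5:00 = 21:21 UTC on May 24.
Add 7 hours flight time → 04:21 UTC (May 25).
Halifax is UTC−3:00, so local arrival = 04:21 − 3:00 = 01:21 on May 25.
Layover = 02:26 − 01:21 = 1 hour 5 minutes.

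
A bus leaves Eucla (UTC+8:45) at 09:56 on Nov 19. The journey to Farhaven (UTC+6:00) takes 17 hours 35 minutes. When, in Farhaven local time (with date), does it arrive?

Convert departure to UTC: 09:56 − 8:45 = 01:11 UTC on Nov 19.
Add 17 hours 35 minutes travel time → 18:46 UTC.
Farhaven is UTC+6:00, so local arrival = 18:46 + 6:00 = 00:46 on Nov 20.

00:46 on November 20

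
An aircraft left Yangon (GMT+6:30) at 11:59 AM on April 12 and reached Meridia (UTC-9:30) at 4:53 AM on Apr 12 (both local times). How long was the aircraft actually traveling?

Departure in UTC: 11:59 AM − 6:30 = 5:29 AM on Apr 12.
Arrival in UTC: 4:53 AM + 9:30 = 2:23 PM on Apr 12.
Elapsed = 2:23 PM − 5:29 AM = 8 hours 54 minutes.

8 hours 54 minutes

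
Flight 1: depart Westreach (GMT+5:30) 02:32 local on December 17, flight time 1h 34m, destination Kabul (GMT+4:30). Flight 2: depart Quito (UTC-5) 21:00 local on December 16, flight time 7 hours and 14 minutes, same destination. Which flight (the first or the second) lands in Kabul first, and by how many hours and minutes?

Flight 1 in UTC: 02:32 − 5:30 = 21:02 on Dec 16.
+1 hour and 34 minutes → arrive 22:36 UTC on Dec 16.
Flight 2 in UTC: 21:00 + 5:00 = 02:00 on Dec 17.
+7 hours and 14 minutes → arrive 09:14 UTC on Dec 17.
Flight 1 lands earlier by 10 hours 38 minutes.

the first, by 10 hours 38 minutes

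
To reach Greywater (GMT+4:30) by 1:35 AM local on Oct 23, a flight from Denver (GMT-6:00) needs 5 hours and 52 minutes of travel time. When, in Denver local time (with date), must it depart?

9:13 AM on October 22

Target arrival in UTC: 1:35 AM − 4:30 = 9:05 PM on Oct 22.
Subtract 5 hours and 52 minutes → departure 3:13 PM UTC on Oct 22.
Denver is UTC−6:00: 3:13 PM − 6:00 = 9:13 AM on Oct 22.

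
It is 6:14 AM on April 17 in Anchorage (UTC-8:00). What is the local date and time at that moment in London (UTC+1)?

3:14 PM on April 17

In UTC: 6:14 AM + 8:00 = 2:14 PM on Apr 17.
London is UTC+1:00: 2:14 PM + 1:00 = 3:14 PM on Apr 17.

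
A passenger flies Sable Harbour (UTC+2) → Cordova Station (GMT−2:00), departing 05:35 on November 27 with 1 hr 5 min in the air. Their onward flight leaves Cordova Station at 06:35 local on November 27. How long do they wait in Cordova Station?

Convert departure to UTC: 05:35 − 2:00 = 03:35 UTC on Nov 27.
Add 1 hour 5 minutes flight time → 04:40 UTC.
Cordova Station is UTC−2:00, so local arrival = 04:40 − 2:00 = 02:40 on Nov 27.
Layover = 06:35 − 02:40 = 3 hours 55 minutes.

3 hours 55 minutes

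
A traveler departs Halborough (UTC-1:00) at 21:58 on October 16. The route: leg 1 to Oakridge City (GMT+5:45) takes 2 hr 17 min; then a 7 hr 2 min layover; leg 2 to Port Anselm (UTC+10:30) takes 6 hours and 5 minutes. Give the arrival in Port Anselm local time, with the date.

00:52 on October 18

Convert departure to UTC: 21:58 + 1:00 = 22:58 UTC on Oct 16.
Add 2 hours 17 minutes leg 1 → 01:15 UTC (Oct 17).
Add 7 hours 2 minutes layover in Oakridge City → 08:17 UTC.
Add 6 hours and 5 minutes leg 2 → 14:22 UTC.
Port Anselm is UTC+10:30, so local arrival = 14:22 + 10:30 = 00:52 on Oct 18.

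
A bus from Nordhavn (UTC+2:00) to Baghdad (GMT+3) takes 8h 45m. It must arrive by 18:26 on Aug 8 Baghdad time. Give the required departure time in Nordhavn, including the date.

Target arrival in UTC: 18:26 − 3:00 = 15:26 on Aug 8.
Subtract 8 hours 45 minutes → departure 06:41 UTC on Aug 8.
Nordhavn is UTC+2:00: 06:41 + 2:00 = 08:41 on Aug 8.

08:41 on August 8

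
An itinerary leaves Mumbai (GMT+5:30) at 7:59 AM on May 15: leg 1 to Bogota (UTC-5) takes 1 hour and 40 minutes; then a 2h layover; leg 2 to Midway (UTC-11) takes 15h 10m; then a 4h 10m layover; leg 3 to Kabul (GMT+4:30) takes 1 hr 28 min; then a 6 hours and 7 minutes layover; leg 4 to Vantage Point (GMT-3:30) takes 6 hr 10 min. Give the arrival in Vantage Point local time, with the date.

Convert departure to UTC: 7:59 AM − 5:30 = 2:29 AM UTC on May 15.
Add 1 hour and 40 minutes leg 1 → 4:09 AM UTC.
Add 2 hours layover in Bogota → 6:09 AM UTC.
Add 15 hours 10 minutes leg 2 → 9:19 PM UTC.
Add 4 hours 10 minutes layover in Midway → 1:29 AM UTC (May 16).
Add 1 hour 28 minutes leg 3 → 2:57 AM UTC.
Add 6 hours 7 minutes layover in Kabul → 9:04 AM UTC.
Add 6 hours and 10 minutes leg 4 → 3:14 PM UTC.
Vantage Point is UTC−3:30, so local arrival = 3:14 PM − 3:30 = 11:44 AM on May 16.

11:44 AM on May 16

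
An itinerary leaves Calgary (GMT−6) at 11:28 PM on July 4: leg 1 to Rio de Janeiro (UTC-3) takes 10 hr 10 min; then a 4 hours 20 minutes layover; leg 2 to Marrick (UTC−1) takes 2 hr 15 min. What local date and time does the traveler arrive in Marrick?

9:13 PM on Jul 5

Convert departure to UTC: 11:28 PM + 6:00 = 5:28 AM UTC on Jul 5.
Add 10 hours and 10 minutes leg 1 → 3:38 PM UTC.
Add 4 hours 20 minutes layover in Rio de Janeiro → 7:58 PM UTC.
Add 2 hours and 15 minutes leg 2 → 10:13 PM UTC.
Marrick is UTC−1:00, so local arrival = 10:13 PM − 1:00 = 9:13 PM on Jul 5.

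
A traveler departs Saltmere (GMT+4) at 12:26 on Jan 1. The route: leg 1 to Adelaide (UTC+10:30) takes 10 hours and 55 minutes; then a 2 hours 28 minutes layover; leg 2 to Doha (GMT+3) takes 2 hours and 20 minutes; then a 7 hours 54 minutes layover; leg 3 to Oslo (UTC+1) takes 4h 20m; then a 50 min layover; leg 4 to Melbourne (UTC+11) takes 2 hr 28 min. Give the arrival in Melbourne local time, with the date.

Convert departure to UTC: 12:26 − 4:00 = 08:26 UTC on Jan 1.
Add 10 hours and 55 minutes leg 1 → 19:21 UTC.
Add 2 hours and 28 minutes layover in Adelaide → 21:49 UTC.
Add 2 hours 20 minutes leg 2 → 00:09 UTC (Jan 2).
Add 7 hours 54 minutes layover in Doha → 08:03 UTC.
Add 4 hours and 20 minutes leg 3 → 12:23 UTC.
Add 50 minutes layover in Oslo → 13:13 UTC.
Add 2 hours and 28 minutes leg 4 → 15:41 UTC.
Melbourne is UTC+11:00, so local arrival = 15:41 + 11:00 = 02:41 on Jan 3.

02:41 on January 3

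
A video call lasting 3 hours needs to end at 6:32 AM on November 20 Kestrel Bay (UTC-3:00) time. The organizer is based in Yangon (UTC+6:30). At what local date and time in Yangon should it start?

1:02 PM on November 20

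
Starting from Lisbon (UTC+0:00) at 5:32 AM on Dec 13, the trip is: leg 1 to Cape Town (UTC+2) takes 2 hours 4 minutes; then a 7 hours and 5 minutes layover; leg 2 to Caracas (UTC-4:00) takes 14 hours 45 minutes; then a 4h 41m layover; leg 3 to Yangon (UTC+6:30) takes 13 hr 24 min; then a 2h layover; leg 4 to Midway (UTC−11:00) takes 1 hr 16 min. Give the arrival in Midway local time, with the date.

3:47 PM on December 14

Lisbon is at UTC+0, so departure is already 5:32 AM UTC on Dec 13.
Add 2 hours 4 minutes leg 1 → 7:36 AM UTC.
Add 7 hours and 5 minutes layover in Cape Town → 2:41 PM UTC.
Add 14 hours and 45 minutes leg 2 → 5:26 AM UTC (Dec 14).
Add 4 hours 41 minutes layover in Caracas → 10:07 AM UTC.
Add 13 hours 24 minutes leg 3 → 11:31 PM UTC.
Add 2 hours layover in Yangon → 1:31 AM UTC (Dec 15).
Add 1 hour and 16 minutes leg 4 → 2:47 AM UTC.
Midway is UTC−11:00, so local arrival = 2:47 AM − 11:00 = 3:47 PM on Dec 14.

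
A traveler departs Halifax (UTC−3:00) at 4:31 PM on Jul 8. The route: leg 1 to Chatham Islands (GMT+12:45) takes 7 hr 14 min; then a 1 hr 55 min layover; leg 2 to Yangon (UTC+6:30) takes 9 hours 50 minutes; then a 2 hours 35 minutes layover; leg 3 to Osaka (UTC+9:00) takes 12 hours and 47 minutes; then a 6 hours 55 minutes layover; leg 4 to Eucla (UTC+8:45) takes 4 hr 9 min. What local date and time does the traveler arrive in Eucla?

Convert departure to UTC: 4:31 PM + 3:00 = 7:31 PM UTC on Jul 8.
Add 7 hours and 14 minutes leg 1 → 2:45 AM UTC (Jul 9).
Add 1 hour and 55 minutes layover in Chatham Islands → 4:40 AM UTC.
Add 9 hours and 50 minutes leg 2 → 2:30 PM UTC.
Add 2 hours and 35 minutes layover in Yangon → 5:05 PM UTC.
Add 12 hours 47 minutes leg 3 → 5:52 AM UTC (Jul 10).
Add 6 hours and 55 minutes layover in Osaka → 12:47 PM UTC.
Add 4 hours 9 minutes leg 4 → 4:56 PM UTC.
Eucla is UTC+8:45, so local arrival = 4:56 PM + 8:45 = 1:41 AM on Jul 11.

1:41 AM on July 11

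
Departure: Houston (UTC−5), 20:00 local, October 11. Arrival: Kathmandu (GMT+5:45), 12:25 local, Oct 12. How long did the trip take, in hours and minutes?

5 hours 40 minutes

Kathmandu is 10:45 ahead of Houston.
Clock-face elapsed time (ignoring zones) is 16 hours 25 minutes.
Actual elapsed = 16 hours 25 minutes − 10:45 = 5 hours 40 minutes.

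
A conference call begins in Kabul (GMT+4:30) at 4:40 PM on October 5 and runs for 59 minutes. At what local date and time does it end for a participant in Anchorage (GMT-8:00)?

5:09 AM on Oct 5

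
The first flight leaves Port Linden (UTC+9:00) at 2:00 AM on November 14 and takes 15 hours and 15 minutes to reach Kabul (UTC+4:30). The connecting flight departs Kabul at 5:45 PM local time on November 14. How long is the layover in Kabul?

5 hours

Convert departure to UTC: 2:00 AM − 9:00 = 5:00 PM UTC on Nov 13.
Add 15 hours and 15 minutes flight time → 8:15 AM UTC (Nov 14).
Kabul is UTC+4:30, so local arrival = 8:15 AM + 4:30 = 12:45 PM on Nov 14.
Layover = 5:45 PM − 12:45 PM = 5 hours.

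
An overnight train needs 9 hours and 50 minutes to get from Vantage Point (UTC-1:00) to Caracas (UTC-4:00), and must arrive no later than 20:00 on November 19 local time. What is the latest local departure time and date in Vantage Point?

Target arrival in UTC: 20:00 + 4:00 = 00:00 on Nov 20.
Subtract 9 hours 50 minutes → departure 14:10 UTC on Nov 19.
Vantage Point is UTC−1:00: 14:10 − 1:00 = 13:10 on Nov 19.

13:10 on Nov 19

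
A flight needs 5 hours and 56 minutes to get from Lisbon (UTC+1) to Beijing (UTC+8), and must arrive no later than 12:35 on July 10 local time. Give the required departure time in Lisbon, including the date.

Target arrival in UTC: 12:35 − 8:00 = 04:35 on Jul 10.
Subtract 5 hours and 56 minutes → departure 22:39 UTC on Jul 9.
Lisbon is UTC+1:00: 22:39 + 1:00 = 23:39 on Jul 9.

23:39 on July 9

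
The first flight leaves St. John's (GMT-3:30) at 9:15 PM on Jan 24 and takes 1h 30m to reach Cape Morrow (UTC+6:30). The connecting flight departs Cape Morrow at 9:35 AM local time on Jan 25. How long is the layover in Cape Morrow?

Convert departure to UTC: 9:15 PM + 3:30 = 12:45 AM UTC on Jan 25.
Add 1 hour and 30 minutes flight time → 2:15 AM UTC.
Cape Morrow is UTC+6:30, so local arrival = 2:15 AM + 6:30 = 8:45 AM on Jan 25.
Layover = 9:35 AM − 8:45 AM = 50 minutes.

50 minutes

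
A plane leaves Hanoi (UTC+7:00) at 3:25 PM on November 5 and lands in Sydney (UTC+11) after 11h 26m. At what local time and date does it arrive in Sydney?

Sydney is 4:00 ahead of Hanoi.
After 11 hours 26 minutes it is 2:51 AM (Nov 6) in Hanoi.
Shift by the zone difference: 2:51 AM + 4:00 = 6:51 AM on Nov 6 in Sydney.

6:51 AM on November 6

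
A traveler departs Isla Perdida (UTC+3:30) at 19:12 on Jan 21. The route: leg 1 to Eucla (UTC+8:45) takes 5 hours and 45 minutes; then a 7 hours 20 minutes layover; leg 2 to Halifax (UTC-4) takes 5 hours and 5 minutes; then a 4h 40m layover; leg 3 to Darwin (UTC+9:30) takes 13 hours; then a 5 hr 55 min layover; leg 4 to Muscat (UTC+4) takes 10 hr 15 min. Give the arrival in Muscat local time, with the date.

Convert departure to UTC: 19:12 − 3:30 = 15:42 UTC on Jan 21.
Add 5 hours and 45 minutes leg 1 → 21:27 UTC.
Add 7 hours and 20 minutes layover in Eucla → 04:47 UTC (Jan 22).
Add 5 hours and 5 minutes leg 2 → 09:52 UTC.
Add 4 hours 40 minutes layover in Halifax → 14:32 UTC.
Add 13 hours leg 3 → 03:32 UTC (Jan 23).
Add 5 hours 55 minutes layover in Darwin → 09:27 UTC.
Add 10 hours 15 minutes leg 4 → 19:42 UTC.
Muscat is UTC+4:00, so local arrival = 19:42 + 4:00 = 23:42 on Jan 23.

23:42 on January 23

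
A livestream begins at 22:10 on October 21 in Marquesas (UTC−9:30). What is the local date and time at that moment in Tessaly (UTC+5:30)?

In UTC: 22:10 + 9:30 = 07:40 on Oct 22.
Tessaly is UTC+5:30: 07:40 + 5:30 = 13:10 on Oct 22.

13:10 on October 22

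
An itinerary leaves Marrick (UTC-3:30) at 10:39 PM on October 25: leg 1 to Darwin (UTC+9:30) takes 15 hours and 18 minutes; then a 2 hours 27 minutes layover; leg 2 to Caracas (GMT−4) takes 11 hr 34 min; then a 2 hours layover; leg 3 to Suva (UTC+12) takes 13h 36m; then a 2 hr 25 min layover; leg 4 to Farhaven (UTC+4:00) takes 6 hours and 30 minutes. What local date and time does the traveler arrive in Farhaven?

11:59 AM on October 28

Convert departure to UTC: 10:39 PM + 3:30 = 2:09 AM UTC on Oct 26.
Add 15 hours and 18 minutes leg 1 → 5:27 PM UTC.
Add 2 hours 27 minutes layover in Darwin → 7:54 PM UTC.
Add 11 hours and 34 minutes leg 2 → 7:28 AM UTC (Oct 27).
Add 2 hours layover in Caracas → 9:28 AM UTC.
Add 13 hours 36 minutes leg 3 → 11:04 PM UTC.
Add 2 hours and 25 minutes layover in Suva → 1:29 AM UTC (Oct 28).
Add 6 hours 30 minutes leg 4 → 7:59 AM UTC.
Farhaven is UTC+4:00, so local arrival = 7:59 AM + 4:00 = 11:59 AM on Oct 28.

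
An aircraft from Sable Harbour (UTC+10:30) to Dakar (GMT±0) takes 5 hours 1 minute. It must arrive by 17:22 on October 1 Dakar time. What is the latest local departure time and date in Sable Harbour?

22:51 on Oct 1

Target arrival is already UTC: 17:22 on Oct 1.
Subtract 5 hours 1 minute → departure 12:21 UTC on Oct 1.
Sable Harbour is UTC+10:30: 12:21 + 10:30 = 22:51 on Oct 1.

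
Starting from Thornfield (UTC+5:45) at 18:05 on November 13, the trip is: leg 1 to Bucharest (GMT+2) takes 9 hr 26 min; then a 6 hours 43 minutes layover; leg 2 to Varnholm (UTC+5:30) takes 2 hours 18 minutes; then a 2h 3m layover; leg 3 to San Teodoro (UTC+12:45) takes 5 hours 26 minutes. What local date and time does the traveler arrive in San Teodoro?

Convert departure to UTC: 18:05 − 5:45 = 12:20 UTC on Nov 13.
Add 9 hours and 26 minutes leg 1 → 21:46 UTC.
Add 6 hours and 43 minutes layover in Bucharest → 04:29 UTC (Nov 14).
Add 2 hours and 18 minutes leg 2 → 06:47 UTC.
Add 2 hours and 3 minutes layover in Varnholm → 08:50 UTC.
Add 5 hours and 26 minutes leg 3 → 14:16 UTC.
San Teodoro is UTC+12:45, so local arrival = 14:16 + 12:45 = 03:01 on Nov 15.

03:01 on November 15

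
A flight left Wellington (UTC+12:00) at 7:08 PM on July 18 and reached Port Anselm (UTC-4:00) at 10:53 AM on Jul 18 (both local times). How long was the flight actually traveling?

7 hours 45 minutes

Port Anselm is 16:00 behind Wellington.
Clock-face elapsed time (ignoring zones) is −8 hours 15 minutes.
Actual elapsed = −8 hours 15 minutes + 16:00 = 7 hours 45 minutes.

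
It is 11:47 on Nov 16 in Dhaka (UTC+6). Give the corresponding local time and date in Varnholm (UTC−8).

21:47 on November 15

Varnholm is 14:00 behind Dhaka.
Shift by the zone difference: 11:47 − 14:00 = 21:47 on Nov 15 in Varnholm.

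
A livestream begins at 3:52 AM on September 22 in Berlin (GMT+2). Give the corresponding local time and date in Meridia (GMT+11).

In UTC: 3:52 AM − 2:00 = 1:52 AM on Sep 22.
Meridia is UTC+11:00: 1:52 AM + 11:00 = 12:52 PM on Sep 22.

12:52 PM on Sep 22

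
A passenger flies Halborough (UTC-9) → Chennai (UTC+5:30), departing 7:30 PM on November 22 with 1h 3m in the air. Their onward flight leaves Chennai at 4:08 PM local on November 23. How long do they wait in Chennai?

5 hours 5 minutes

Convert departure to UTC: 7:30 PM + 9:00 = 4:30 AM UTC on Nov 23.
Add 1 hour 3 minutes flight time → 5:33 AM UTC.
Chennai is UTC+5:30, so local arrival = 5:33 AM + 5:30 = 11:03 AM on Nov 23.
Layover = 4:08 PM − 11:03 AM = 5 hours 5 minutes.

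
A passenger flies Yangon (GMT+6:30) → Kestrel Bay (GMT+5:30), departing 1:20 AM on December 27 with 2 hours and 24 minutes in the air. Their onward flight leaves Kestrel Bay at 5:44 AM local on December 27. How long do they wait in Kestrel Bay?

3 hours

Convert departure to UTC: 1:20 AM − 6:30 = 6:50 PM UTC on Dec 26.
Add 2 hours and 24 minutes flight time → 9:14 PM UTC.
Kestrel Bay is UTC+5:30, so local arrival = 9:14 PM + 5:30 = 2:44 AM on Dec 27.
Layover = 5:44 AM − 2:44 AM = 3 hours.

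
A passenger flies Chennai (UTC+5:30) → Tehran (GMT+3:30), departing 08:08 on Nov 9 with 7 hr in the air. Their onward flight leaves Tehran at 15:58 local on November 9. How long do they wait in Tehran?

Convert departure to UTC: 08:08 − 5:30 = 02:38 UTC on Nov 9.
Add 7 hours flight time → 09:38 UTC.
Tehran is UTC+3:30, so local arrival = 09:38 + 3:30 = 13:08 on Nov 9.
Layover = 15:58 − 13:08 = 2 hours 50 minutes.

2 hours 50 minutes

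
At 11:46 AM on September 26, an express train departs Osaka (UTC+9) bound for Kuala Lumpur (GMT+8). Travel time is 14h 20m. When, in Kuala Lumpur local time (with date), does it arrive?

Convert departure to UTC: 11:46 AM − 9:00 = 2:46 AM UTC on Sep 26.
Add 14 hours and 20 minutes travel time → 5:06 PM UTC.
Kuala Lumpur is UTC+8:00, so local arrival = 5:06 PM + 8:00 = 1:06 AM on Sep 27.

1:06 AM on September 27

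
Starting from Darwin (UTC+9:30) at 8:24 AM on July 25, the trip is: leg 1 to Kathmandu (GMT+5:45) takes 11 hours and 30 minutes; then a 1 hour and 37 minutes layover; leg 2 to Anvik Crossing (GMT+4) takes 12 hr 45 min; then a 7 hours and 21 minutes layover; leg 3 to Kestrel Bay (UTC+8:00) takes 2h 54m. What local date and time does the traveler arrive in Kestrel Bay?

Convert departure to UTC: 8:24 AM − 9:30 = 10:54 PM UTC on Jul 24.
Add 11 hours 30 minutes leg 1 → 10:24 AM UTC (Jul 25).
Add 1 hour 37 minutes layover in Kathmandu → 12:01 PM UTC.
Add 12 hours 45 minutes leg 2 → 12:46 AM UTC (Jul 26).
Add 7 hours 21 minutes layover in Anvik Crossing → 8:07 AM UTC.
Add 2 hours 54 minutes leg 3 → 11:01 AM UTC.
Kestrel Bay is UTC+8:00, so local arrival = 11:01 AM + 8:00 = 7:01 PM on Jul 26.

7:01 PM on July 26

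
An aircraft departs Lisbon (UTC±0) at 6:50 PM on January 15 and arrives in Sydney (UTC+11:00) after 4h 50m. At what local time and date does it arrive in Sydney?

Lisbon is at UTC+0, so departure is already 6:50 PM UTC on Jan 15.
Add 4 hours and 50 minutes travel time → 11:40 PM UTC.
Sydney is UTC+11:00, so local arrival = 11:40 PM + 11:00 = 10:40 AM on Jan 16.

10:40 AM on January 16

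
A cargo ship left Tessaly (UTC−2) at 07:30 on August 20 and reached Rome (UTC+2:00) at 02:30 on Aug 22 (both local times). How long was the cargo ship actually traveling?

Rome is 4:00 ahead of Tessaly.
Clock-face elapsed time (ignoring zones) is 43 hours.
Actual elapsed = 43 hours − 4:00 = 39 hours.

39 hours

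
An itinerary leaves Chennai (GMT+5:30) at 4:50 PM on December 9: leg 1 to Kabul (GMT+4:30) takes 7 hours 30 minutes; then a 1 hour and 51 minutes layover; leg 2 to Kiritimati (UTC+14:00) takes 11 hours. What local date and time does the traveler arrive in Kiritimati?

9:41 PM on Dec 10

Convert departure to UTC: 4:50 PM − 5:30 = 11:20 AM UTC on Dec 9.
Add 7 hours and 30 minutes leg 1 → 6:50 PM UTC.
Add 1 hour and 51 minutes layover in Kabul → 8:41 PM UTC.
Add 11 hours leg 2 → 7:41 AM UTC (Dec 10).
Kiritimati is UTC+14:00, so local arrival = 7:41 AM + 14:00 = 9:41 PM on Dec 10.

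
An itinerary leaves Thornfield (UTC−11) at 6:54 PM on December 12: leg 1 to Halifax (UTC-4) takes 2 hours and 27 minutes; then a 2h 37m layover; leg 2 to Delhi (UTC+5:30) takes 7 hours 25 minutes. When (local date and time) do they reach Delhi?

11:53 PM on December 13

Convert departure to UTC: 6:54 PM + 11:00 = 5:54 AM UTC on Dec 13.
Add 2 hours 27 minutes leg 1 → 8:21 AM UTC.
Add 2 hours and 37 minutes layover in Halifax → 10:58 AM UTC.
Add 7 hours 25 minutes leg 2 → 6:23 PM UTC.
Delhi is UTC+5:30, so local arrival = 6:23 PM + 5:30 = 11:53 PM on Dec 13.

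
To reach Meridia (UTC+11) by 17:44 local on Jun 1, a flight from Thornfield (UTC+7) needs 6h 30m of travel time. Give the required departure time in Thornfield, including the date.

Target arrival in UTC: 17:44 − 11:00 = 06:44 on Jun 1.
Subtract 6 hours 30 minutes → departure 00:14 UTC on Jun 1.
Thornfield is UTC+7:00: 00:14 + 7:00 = 07:14 on Jun 1.

07:14 on Jun 1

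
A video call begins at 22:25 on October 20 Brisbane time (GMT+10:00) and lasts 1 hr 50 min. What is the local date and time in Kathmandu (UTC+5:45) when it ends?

Convert start to UTC: 22:25 − 10:00 = 12:25 UTC on Oct 20.
Add 1 hour 50 minutes duration → 14:15 UTC.
Kathmandu is UTC+5:45, so local end time = 14:15 + 5:45 = 20:00 on Oct 20.

20:00 on October 20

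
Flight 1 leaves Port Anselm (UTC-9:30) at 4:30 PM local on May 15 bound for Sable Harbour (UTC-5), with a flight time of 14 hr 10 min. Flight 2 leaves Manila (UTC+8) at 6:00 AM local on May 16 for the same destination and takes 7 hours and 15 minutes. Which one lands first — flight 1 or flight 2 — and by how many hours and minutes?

the second, by 10 hours 55 minutes

Flight 1 in UTC: 4:30 PM + 9:30 = 2:00 AM on May 16.
+14 hours and 10 minutes → arrive 4:10 PM UTC on May 16.
Flight 2 in UTC: 6:00 AM − 8:00 = 10:00 PM on May 15.
+7 hours and 15 minutes → arrive 5:15 AM UTC on May 16.
Flight 2 lands earlier by 10 hours 55 minutes.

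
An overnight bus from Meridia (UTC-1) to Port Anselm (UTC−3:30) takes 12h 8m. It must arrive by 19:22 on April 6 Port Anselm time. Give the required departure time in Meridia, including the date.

Target arrival in UTC: 19:22 + 3:30 = 22:52 on Apr 6.
Subtract 12 hours and 8 minutes → departure 10:44 UTC on Apr 6.
Meridia is UTC−1:00: 10:44 − 1:00 = 09:44 on Apr 6.

09:44 on Apr 6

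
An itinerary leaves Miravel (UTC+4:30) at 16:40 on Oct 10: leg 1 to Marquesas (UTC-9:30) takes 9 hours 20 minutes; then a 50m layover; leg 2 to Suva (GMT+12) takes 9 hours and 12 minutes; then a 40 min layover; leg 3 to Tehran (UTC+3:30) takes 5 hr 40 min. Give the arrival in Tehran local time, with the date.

17:22 on Oct 11

Convert departure to UTC: 16:40 − 4:30 = 12:10 UTC on Oct 10.
Add 9 hours 20 minutes leg 1 → 21:30 UTC.
Add 50 minutes layover in Marquesas → 22:20 UTC.
Add 9 hours 12 minutes leg 2 → 07:32 UTC (Oct 11).
Add 40 minutes layover in Suva → 08:12 UTC.
Add 5 hours and 40 minutes leg 3 → 13:52 UTC.
Tehran is UTC+3:30, so local arrival = 13:52 + 3:30 = 17:22 on Oct 11.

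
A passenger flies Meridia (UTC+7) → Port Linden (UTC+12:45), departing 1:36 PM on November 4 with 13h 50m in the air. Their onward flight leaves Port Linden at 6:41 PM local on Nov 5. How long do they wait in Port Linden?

9 hours 30 minutes

Convert departure to UTC: 1:36 PM − 7:00 = 6:36 AM UTC on Nov 4.
Add 13 hours and 50 minutes flight time → 8:26 PM UTC.
Port Linden is UTC+12:45, so local arrival = 8:26 PM + 12:45 = 9:11 AM on Nov 5.
Layover = 6:41 PM − 9:11 AM = 9 hours 30 minutes.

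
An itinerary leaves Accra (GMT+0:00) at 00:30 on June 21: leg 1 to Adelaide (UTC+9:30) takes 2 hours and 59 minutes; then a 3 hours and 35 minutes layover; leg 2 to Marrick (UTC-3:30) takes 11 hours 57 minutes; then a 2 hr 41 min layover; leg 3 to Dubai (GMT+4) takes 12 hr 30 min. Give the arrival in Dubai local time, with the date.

Accra is at UTC+0, so departure is already 00:30 UTC on Jun 21.
Add 2 hours 59 minutes leg 1 → 03:29 UTC.
Add 3 hours 35 minutes layover in Adelaide → 07:04 UTC.
Add 11 hours and 57 minutes leg 2 → 19:01 UTC.
Add 2 hours and 41 minutes layover in Marrick → 21:42 UTC.
Add 12 hours and 30 minutes leg 3 → 10:12 UTC (Jun 22).
Dubai is UTC+4:00, so local arrival = 10:12 + 4:00 = 14:12 on Jun 22.

14:12 on Jun 22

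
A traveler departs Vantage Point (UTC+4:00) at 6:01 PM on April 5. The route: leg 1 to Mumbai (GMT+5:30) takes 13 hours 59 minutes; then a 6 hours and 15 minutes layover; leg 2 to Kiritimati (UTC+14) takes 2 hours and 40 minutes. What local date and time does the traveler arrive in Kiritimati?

Convert departure to UTC: 6:01 PM − 4:00 = 2:01 PM UTC on Apr 5.
Add 13 hours and 59 minutes leg 1 → 4:00 AM UTC (Apr 6).
Add 6 hours and 15 minutes layover in Mumbai → 10:15 AM UTC.
Add 2 hours and 40 minutes leg 2 → 12:55 PM UTC.
Kiritimati is UTC+14:00, so local arrival = 12:55 PM + 14:00 = 2:55 AM on Apr 7.

2:55 AM on April 7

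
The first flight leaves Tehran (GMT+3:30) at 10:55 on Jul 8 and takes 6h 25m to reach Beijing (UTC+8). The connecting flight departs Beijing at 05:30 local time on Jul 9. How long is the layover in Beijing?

Convert departure to UTC: 10:55 − 3:30 = 07:25 UTC on Jul 8.
Add 6 hours and 25 minutes flight time → 13:50 UTC.
Beijing is UTC+8:00, so local arrival = 13:50 + 8:00 = 21:50 on Jul 8.
Layover = 05:30 − 21:50 (+1 day) = 7 hours 40 minutes.

7 hours 40 minutes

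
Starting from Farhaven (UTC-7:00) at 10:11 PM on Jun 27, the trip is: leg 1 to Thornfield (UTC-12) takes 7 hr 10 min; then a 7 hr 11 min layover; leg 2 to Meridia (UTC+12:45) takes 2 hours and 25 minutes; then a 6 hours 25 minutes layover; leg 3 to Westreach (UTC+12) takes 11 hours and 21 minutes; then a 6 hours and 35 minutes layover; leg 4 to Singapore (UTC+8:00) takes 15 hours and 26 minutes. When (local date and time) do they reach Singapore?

Convert departure to UTC: 10:11 PM + 7:00 = 5:11 AM UTC on Jun 28.
Add 7 hours and 10 minutes leg 1 → 12:21 PM UTC.
Add 7 hours and 11 minutes layover in Thornfield → 7:32 PM UTC.
Add 2 hours 25 minutes leg 2 → 9:57 PM UTC.
Add 6 hours and 25 minutes layover in Meridia → 4:22 AM UTC (Jun 29).
Add 11 hours and 21 minutes leg 3 → 3:43 PM UTC.
Add 6 hours 35 minutes layover in Westreach → 10:18 PM UTC.
Add 15 hours 26 minutes leg 4 → 1:44 PM UTC (Jun 30).
Singapore is UTC+8:00, so local arrival = 1:44 PM + 8:00 = 9:44 PM on Jun 30.

9:44 PM on June 30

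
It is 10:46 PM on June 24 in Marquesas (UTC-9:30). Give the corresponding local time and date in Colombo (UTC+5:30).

1:46 PM on June 25

In UTC: 10:46 PM + 9:30 = 8:16 AM on Jun 25.
Colombo is UTC+5:30: 8:16 AM + 5:30 = 1:46 PM on Jun 25.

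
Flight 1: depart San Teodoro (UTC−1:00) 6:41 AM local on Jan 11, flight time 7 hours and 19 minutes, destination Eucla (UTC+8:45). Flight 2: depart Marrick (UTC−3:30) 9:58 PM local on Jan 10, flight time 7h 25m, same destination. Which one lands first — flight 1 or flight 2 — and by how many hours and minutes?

Flight 1 in UTC: 6:41 AM + 1:00 = 7:41 AM on Jan 11.
+7 hours and 19 minutes → arrive 3:00 PM UTC on Jan 11.
Flight 2 in UTC: 9:58 PM + 3:30 = 1:28 AM on Jan 11.
+7 hours and 25 minutes → arrive 8:53 AM UTC on Jan 11.
Flight 2 lands earlier by 6 hours 7 minutes.

the second, by 6 hours 7 minutes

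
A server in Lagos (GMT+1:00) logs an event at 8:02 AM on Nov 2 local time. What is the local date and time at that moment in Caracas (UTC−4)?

In UTC: 8:02 AM − 1:00 = 7:02 AM on Nov 2.
Caracas is UTC−4:00: 7:02 AM − 4:00 = 3:02 AM on Nov 2.

3:02 AM on November 2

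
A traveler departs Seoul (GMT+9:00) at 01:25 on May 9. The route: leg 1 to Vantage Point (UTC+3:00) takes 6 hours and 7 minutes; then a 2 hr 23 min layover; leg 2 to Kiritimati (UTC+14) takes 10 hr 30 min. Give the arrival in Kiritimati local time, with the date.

01:25 on May 10

Convert departure to UTC: 01:25 − 9:00 = 16:25 UTC on May 8.
Add 6 hours 7 minutes leg 1 → 22:32 UTC.
Add 2 hours 23 minutes layover in Vantage Point → 00:55 UTC (May 9).
Add 10 hours and 30 minutes leg 2 → 11:25 UTC.
Kiritimati is UTC+14:00, so local arrival = 11:25 + 14:00 = 01:25 on May 10.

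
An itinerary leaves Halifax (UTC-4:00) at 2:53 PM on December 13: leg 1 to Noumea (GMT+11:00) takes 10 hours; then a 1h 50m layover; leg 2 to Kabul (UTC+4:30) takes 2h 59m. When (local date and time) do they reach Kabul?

2:12 PM on December 14

Convert departure to UTC: 2:53 PM + 4:00 = 6:53 PM UTC on Dec 13.
Add 10 hours leg 1 → 4:53 AM UTC (Dec 14).
Add 1 hour and 50 minutes layover in Noumea → 6:43 AM UTC.
Add 2 hours and 59 minutes leg 2 → 9:42 AM UTC.
Kabul is UTC+4:30, so local arrival = 9:42 AM + 4:30 = 2:12 PM on Dec 14.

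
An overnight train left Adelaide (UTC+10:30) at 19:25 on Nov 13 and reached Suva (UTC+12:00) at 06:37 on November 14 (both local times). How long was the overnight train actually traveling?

9 hours 42 minutes

Departure in UTC: 19:25 − 10:30 = 08:55 on Nov 13.
Arrival in UTC: 06:37 − 12:00 = 18:37 on Nov 13.
Elapsed = 18:37 − 08:55 = 9 hours 42 minutes.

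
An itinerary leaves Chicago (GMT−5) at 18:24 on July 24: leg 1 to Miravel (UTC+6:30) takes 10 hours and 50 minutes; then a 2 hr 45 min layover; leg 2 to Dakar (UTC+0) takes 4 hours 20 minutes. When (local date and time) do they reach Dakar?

17:19 on Jul 25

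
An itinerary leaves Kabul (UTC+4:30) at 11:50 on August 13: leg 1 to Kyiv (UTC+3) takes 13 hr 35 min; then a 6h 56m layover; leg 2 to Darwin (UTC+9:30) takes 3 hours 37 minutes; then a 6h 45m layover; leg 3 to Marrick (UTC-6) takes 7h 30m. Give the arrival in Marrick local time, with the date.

15:43 on August 14

Convert departure to UTC: 11:50 − 4:30 = 07:20 UTC on Aug 13.
Add 13 hours and 35 minutes leg 1 → 20:55 UTC.
Add 6 hours 56 minutes layover in Kyiv → 03:51 UTC (Aug 14).
Add 3 hours 37 minutes leg 2 → 07:28 UTC.
Add 6 hours 45 minutes layover in Darwin → 14:13 UTC.
Add 7 hours and 30 minutes leg 3 → 21:43 UTC.
Marrick is UTC−6:00, so local arrival = 21:43 − 6:00 = 15:43 on Aug 14.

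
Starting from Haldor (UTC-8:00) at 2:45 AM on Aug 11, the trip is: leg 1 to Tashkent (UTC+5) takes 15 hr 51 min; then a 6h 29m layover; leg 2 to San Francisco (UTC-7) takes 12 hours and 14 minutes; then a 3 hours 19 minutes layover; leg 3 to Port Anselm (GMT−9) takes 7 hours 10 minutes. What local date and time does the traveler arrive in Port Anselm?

10:48 PM on August 12

Convert departure to UTC: 2:45 AM + 8:00 = 10:45 AM UTC on Aug 11.
Add 15 hours and 51 minutes leg 1 → 2:36 AM UTC (Aug 12).
Add 6 hours and 29 minutes layover in Tashkent → 9:05 AM UTC.
Add 12 hours and 14 minutes leg 2 → 9:19 PM UTC.
Add 3 hours 19 minutes layover in San Francisco → 12:38 AM UTC (Aug 13).
Add 7 hours 10 minutes leg 3 → 7:48 AM UTC.
Port Anselm is UTC−9:00, so local arrival = 7:48 AM − 9:00 = 10:48 PM on Aug 12.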